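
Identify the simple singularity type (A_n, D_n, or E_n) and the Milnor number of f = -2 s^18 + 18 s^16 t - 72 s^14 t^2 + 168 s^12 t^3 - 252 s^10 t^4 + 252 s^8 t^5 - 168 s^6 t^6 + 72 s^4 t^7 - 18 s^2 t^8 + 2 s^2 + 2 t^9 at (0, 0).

Type A_8, Milnor number mu = 8.

The Hessian of f at 0 has rank 1. Corank 1: A-series; mu = 8 gives A_8.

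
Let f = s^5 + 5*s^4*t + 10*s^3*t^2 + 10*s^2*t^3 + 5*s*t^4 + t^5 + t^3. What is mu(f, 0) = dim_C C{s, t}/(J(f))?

8

The Hessian of f at 0 is [[0, 0], [0, 0]] with rank 0, so corank 2. A Groebner basis of the Jacobian ideal J(f) in C{s,t} is {s^4 + 4*s^3*t, t^2}; counting standard monomials gives mu = 8. Corank 2; j^3 = t^3 is a perfect cube, so E-series; the 5-jet and mu = 8 give E_8.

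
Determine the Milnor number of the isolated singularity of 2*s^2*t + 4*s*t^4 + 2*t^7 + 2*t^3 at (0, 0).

4

The Hessian of f at 0 has rank 0. Corank 2; j^3 = 2*t*(s^2 + t^2) splits into three distinct lines over C (the quadratic factor has nonzero discriminant), so D_4.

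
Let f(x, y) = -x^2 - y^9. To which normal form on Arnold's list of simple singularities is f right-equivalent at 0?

A_{8}

The Hessian of f at 0 is [[-2, 0], [0, 0]] with rank 1, so corank 1. A Groebner basis of the Jacobian ideal J(f) in C{x,y} is {y^8, x}; counting standard monomials gives mu = 8. Corank 1: A-series; mu = 8 gives A_8.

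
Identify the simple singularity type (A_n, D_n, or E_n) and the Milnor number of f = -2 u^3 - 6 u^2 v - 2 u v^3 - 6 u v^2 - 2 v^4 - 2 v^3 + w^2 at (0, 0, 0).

The Hessian of f at 0 has rank 1. Corank 2; j^3 = -2*(u + v)^3 is a perfect cube, so E-series; the 4-jet and mu = 7 give E_7.

Type E7, Milnor number mu = 7.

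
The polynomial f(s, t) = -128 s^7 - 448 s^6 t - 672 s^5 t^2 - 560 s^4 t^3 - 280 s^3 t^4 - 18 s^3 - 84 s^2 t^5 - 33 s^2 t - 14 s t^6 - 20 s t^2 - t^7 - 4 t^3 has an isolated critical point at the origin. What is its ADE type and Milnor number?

The Hessian of f at 0 is [[0, 0], [0, 0]] with rank 0, so corank 2. A Groebner basis of the Jacobian ideal J(f) in C{s,t} is {2187*s*t/14 + t^6 + 729*t^2/7, s*t^2 + 2*t^3/3, s^2 + 7*s*t/6 + t^2/3}; counting standard monomials gives mu = 8. Corank 2; j^3 = -(2*s + t)*(3*s + 2*t)^2 has shape L^2 M (L != M), so D-series; mu = 8 gives D_8.

Type D8, Milnor number mu = 8.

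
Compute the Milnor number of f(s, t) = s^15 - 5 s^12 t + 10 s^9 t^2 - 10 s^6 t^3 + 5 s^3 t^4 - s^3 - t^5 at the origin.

The Hessian of f at 0 has rank 0. Corank 2; j^3 = -s^3 is a perfect cube, so E-series; the 5-jet and mu = 8 give E_8.

8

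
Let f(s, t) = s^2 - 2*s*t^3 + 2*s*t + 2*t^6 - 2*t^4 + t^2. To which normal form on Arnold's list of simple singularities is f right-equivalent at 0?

A_{5}

The Hessian of f at 0 has rank 1. Corank 1: A-series; mu = 5 gives A_5.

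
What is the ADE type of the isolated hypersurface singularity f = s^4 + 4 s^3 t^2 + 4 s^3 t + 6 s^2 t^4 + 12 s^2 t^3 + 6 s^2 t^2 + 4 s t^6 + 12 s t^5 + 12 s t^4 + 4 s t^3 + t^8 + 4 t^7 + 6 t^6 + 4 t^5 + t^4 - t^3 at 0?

E_6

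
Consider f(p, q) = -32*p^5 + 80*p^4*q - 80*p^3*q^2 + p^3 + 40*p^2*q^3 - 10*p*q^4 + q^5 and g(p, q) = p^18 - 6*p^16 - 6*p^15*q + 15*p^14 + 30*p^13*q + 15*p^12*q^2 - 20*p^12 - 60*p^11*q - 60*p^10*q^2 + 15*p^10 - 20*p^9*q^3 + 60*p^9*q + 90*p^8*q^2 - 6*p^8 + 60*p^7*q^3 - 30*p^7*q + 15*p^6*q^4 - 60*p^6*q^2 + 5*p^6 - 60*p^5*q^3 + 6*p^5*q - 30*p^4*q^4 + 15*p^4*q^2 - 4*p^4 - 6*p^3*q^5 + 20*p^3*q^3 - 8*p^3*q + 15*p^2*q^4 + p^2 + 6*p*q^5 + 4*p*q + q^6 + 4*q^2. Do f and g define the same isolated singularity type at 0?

The Hessian of f at 0 has rank 0. Corank 2; j^3 = p^3 is a perfect cube, so E-series; the 5-jet and mu = 8 give E_8. The Hessian of g at 0 has rank 1. Corank 1: A-series; mu = 5 gives A_5. f is E_8 but g is A_5, hence not right-equivalent.

No.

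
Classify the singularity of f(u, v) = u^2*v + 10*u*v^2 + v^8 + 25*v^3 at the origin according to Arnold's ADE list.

D9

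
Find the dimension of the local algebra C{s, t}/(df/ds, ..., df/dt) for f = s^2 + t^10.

The Hessian of f at 0 has rank 1. Corank 1: A-series; mu = 9 gives A_9.

9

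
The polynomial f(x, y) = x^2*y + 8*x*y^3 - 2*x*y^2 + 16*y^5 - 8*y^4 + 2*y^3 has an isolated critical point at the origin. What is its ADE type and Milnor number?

Type D_4, Milnor number mu = 4.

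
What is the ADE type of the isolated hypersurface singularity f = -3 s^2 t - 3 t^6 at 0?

The Hessian of f at 0 has rank 0. Corank 2; j^3 = -3*s^2*t has shape L^2 M (L != M), so D-series; mu = 7 gives D_7.

D7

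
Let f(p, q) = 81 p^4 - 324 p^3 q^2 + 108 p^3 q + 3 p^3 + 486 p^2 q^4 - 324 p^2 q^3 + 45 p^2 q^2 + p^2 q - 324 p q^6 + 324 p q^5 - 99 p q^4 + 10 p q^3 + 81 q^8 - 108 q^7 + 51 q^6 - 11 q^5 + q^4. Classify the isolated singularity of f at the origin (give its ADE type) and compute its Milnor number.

Type D_5, Milnor number mu = 5.

The Hessian of f at 0 has rank 0. Corank 2; j^3 = p^2*(3*p + q) has shape L^2 M (L != M), so D-series; mu = 5 gives D_5.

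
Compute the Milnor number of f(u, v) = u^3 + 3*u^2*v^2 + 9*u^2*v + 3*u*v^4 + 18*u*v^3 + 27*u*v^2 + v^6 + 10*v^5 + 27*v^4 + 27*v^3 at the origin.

8

The Hessian of f at 0 has rank 0. Corank 2; j^3 = (u + 3*v)^3 is a perfect cube, so E-series; the 5-jet and mu = 8 give E_8.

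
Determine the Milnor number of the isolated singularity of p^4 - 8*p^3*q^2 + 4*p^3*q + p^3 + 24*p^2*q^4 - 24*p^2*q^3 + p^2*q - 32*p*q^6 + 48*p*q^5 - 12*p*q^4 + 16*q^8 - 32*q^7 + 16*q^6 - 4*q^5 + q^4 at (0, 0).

5

The Hessian of f at 0 has rank 0. Corank 2; j^3 = p^2*(p + q) has shape L^2 M (L != M), so D-series; mu = 5 gives D_5.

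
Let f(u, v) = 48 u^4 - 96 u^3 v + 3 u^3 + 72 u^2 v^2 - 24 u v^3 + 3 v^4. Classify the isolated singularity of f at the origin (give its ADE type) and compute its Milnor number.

Type E_{6}, Milnor number mu = 6.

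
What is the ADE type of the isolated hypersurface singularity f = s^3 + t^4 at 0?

E_{6}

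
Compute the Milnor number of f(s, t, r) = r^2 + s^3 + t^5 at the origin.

8

The Hessian of f at 0 has rank 1. Corank 2; j^3 = s^3 is a perfect cube, so E-series; the 5-jet and mu = 8 give E_8.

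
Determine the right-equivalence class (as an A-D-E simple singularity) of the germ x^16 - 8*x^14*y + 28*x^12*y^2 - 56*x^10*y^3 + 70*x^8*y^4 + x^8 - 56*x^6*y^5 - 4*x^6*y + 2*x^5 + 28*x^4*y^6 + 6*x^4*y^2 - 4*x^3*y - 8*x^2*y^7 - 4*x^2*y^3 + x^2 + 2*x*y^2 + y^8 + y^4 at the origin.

A_7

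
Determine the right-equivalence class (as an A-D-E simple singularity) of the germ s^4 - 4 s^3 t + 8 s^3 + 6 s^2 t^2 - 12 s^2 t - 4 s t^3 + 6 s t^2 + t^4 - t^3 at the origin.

E_{6}

The Hessian of f at 0 has rank 0. Corank 2; j^3 = (2*s - t)^3 is a perfect cube, so E-series; the 4-jet and mu = 6 give E_6.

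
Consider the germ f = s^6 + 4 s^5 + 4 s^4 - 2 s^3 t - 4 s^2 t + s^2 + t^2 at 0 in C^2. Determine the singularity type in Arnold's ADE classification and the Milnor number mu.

The Hessian of f at 0 is [[2, 0], [0, 2]] with rank 2, so corank 0. A Groebner basis of the Jacobian ideal J(f) in C{s,t} is {s, t}; counting standard monomials gives mu = 1. Corank 0: nondegenerate Morse point, so A_1.

Type A_{1}, Milnor number mu = 1.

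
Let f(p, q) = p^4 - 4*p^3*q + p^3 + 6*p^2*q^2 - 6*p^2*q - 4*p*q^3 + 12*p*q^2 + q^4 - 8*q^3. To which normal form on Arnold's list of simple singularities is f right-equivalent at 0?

E_6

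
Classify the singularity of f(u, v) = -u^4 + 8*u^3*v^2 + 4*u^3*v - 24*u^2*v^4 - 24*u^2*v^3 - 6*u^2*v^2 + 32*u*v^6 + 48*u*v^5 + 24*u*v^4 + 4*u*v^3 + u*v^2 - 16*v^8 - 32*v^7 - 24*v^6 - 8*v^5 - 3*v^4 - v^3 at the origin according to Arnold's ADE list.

D_5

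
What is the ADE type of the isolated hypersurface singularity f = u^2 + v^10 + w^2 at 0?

A_9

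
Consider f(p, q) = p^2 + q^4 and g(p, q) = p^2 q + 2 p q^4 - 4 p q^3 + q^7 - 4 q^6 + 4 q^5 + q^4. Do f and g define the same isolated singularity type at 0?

The Hessian of f at 0 has rank 1. Corank 1: A-series; mu = 3 gives A_3. The Hessian of g at 0 has rank 0. Corank 2; j^3 = p^2*q has shape L^2 M (L != M), so D-series; mu = 5 gives D_5. f is A_3 but g is D_5, hence not right-equivalent.

No.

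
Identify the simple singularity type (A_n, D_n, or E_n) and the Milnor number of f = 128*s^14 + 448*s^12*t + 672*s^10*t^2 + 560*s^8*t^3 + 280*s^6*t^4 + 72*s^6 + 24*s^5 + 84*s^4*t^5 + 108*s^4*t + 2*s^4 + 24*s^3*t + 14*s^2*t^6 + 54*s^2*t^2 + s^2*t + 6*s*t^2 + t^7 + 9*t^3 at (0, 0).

Type D8, Milnor number mu = 8.

The Hessian of f at 0 has rank 0. Corank 2; j^3 = t*(s + 3*t)^2 has shape L^2 M (L != M), so D-series; mu = 8 gives D_8.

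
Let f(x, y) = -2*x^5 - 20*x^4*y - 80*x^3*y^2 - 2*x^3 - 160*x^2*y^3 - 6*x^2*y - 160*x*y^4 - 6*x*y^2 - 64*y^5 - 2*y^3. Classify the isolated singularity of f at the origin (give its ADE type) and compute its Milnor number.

Type E_{8}, Milnor number mu = 8.

The Hessian of f at 0 has rank 0. Corank 2; j^3 = -2*(x + y)^3 is a perfect cube, so E-series; the 5-jet and mu = 8 give E_8.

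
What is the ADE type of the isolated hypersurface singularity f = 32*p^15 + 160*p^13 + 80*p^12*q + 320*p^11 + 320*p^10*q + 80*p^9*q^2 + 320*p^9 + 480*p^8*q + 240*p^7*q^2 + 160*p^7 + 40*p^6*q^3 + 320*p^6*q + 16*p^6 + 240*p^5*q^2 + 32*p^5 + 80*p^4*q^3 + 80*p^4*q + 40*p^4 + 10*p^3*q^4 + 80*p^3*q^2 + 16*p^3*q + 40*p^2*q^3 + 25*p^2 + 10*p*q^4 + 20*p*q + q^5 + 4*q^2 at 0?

A_{4}

The Hessian of f at 0 has rank 1. Corank 1: A-series; mu = 4 gives A_4.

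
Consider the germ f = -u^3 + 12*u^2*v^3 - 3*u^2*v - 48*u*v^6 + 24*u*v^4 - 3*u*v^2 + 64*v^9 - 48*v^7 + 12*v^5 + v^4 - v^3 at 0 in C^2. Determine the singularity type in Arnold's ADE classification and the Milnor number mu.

Type E6, Milnor number mu = 6.

The Hessian of f at 0 has rank 0. Corank 2; j^3 = -(u + v)^3 is a perfect cube, so E-series; the 4-jet and mu = 6 give E_6.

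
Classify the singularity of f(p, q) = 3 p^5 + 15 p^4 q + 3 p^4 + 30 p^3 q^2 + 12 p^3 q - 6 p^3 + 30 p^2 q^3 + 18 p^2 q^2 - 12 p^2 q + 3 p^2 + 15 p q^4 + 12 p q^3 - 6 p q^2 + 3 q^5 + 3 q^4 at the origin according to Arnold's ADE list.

A4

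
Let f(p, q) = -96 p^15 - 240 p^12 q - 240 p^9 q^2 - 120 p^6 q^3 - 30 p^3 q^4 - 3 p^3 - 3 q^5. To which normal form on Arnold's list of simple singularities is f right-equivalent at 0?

E8

The Hessian of f at 0 has rank 0. Corank 2; j^3 = -3*p^3 is a perfect cube, so E-series; the 5-jet and mu = 8 give E_8.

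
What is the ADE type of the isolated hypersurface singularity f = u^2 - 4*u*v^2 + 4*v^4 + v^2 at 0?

A1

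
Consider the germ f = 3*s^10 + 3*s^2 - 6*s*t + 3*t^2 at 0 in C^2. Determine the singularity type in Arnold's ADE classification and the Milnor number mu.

Type A9, Milnor number mu = 9.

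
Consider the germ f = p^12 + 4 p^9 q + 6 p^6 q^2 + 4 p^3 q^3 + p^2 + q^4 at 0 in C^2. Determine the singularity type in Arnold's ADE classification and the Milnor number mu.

Type A_{3}, Milnor number mu = 3.

The Hessian of f at 0 has rank 1. Corank 1: A-series; mu = 3 gives A_3.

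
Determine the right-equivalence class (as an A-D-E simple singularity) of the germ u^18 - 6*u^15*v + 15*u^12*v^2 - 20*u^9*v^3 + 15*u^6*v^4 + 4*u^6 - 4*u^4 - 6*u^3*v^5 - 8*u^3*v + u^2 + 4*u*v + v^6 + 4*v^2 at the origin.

A_{5}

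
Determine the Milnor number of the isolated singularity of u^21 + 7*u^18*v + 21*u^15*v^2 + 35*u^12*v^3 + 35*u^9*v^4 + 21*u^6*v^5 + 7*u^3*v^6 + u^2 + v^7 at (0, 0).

6

The Hessian of f at 0 has rank 1. Corank 1: A-series; mu = 6 gives A_6.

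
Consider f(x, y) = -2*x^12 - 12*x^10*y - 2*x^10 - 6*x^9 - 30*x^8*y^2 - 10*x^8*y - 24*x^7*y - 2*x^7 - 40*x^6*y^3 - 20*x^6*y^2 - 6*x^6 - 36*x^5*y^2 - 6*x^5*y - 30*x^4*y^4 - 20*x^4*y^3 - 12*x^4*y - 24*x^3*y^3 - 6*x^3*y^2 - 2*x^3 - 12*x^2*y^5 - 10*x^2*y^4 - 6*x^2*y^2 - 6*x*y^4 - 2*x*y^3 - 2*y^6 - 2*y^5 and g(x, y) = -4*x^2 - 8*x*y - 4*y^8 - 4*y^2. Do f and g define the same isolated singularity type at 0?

No.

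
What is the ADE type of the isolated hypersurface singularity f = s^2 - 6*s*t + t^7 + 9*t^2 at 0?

The Hessian of f at 0 has rank 1. Corank 1: A-series; mu = 6 gives A_6.

A_6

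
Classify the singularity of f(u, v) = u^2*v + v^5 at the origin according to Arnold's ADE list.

D6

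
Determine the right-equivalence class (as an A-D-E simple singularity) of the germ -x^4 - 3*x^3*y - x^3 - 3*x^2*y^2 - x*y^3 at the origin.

E7

The Hessian of f at 0 is [[0, 0], [0, 0]] with rank 0, so corank 2. A Groebner basis of the Jacobian ideal J(f) in C{x,y} is {3*x^2 + y^4 + y^3, x^3, x^2*y - x^2 - y^3/3, 2*x^2 + x*y^2 + 2*y^3/3}; counting standard monomials gives mu = 7. Corank 2; j^3 = -x^3 is a perfect cube, so E-series; the 4-jet and mu = 7 give E_7.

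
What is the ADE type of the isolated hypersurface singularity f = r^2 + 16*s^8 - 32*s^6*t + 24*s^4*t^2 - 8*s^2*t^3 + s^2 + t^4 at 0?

The Hessian of f at 0 has rank 2. Corank 1: A-series; mu = 3 gives A_3.

A3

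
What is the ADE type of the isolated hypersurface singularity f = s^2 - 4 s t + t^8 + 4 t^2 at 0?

A7

The Hessian of f at 0 is [[2, -4], [-4, 8]] with rank 1, so corank 1. A Groebner basis of the Jacobian ideal J(f) in C{s,t} is {t^7, s - 2*t}; counting standard monomials gives mu = 7. Corank 1: A-series; mu = 7 gives A_7.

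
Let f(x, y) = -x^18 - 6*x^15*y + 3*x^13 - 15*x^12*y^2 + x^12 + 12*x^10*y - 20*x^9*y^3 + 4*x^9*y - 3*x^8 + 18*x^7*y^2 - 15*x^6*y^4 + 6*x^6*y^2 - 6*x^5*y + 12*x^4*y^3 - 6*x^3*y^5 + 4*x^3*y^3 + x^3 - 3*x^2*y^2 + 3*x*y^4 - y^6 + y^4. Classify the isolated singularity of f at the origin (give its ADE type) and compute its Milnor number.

Type E6, Milnor number mu = 6.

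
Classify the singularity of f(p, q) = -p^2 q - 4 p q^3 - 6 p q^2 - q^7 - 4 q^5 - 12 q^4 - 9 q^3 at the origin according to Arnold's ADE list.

D8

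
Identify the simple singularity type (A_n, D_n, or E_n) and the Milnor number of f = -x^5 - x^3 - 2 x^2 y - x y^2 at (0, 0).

The Hessian of f at 0 has rank 0. Corank 2; j^3 = -x*(x + y)^2 has shape L^2 M (L != M), so D-series; mu = 6 gives D_6.

Type D_6, Milnor number mu = 6.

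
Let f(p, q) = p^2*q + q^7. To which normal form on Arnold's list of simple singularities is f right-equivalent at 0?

The Hessian of f at 0 has rank 0. Corank 2; j^3 = p^2*q has shape L^2 M (L != M), so D-series; mu = 8 gives D_8.

D_8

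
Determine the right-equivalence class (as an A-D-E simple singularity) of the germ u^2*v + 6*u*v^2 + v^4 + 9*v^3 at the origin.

D_5

The Hessian of f at 0 has rank 0. Corank 2; j^3 = v*(u + 3*v)^2 has shape L^2 M (L != M), so D-series; mu = 5 gives D_5.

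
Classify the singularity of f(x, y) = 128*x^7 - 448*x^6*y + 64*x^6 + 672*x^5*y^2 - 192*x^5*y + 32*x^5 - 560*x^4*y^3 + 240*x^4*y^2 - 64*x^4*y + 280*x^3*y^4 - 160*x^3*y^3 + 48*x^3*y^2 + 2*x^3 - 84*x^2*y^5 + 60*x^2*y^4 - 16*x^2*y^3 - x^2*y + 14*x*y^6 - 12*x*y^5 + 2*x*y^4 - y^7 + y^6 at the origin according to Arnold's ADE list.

The Hessian of f at 0 is [[0, 0], [0, 0]] with rank 0, so corank 2. A Groebner basis of the Jacobian ideal J(f) in C{x,y} is {2*x^2 - x*y + y^4, x^3, x^2*y, -x^2/6 + x*y^2}; counting standard monomials gives mu = 7. Corank 2; j^3 = x^2*(2*x - y) has shape L^2 M (L != M), so D-series; mu = 7 gives D_7.

D_7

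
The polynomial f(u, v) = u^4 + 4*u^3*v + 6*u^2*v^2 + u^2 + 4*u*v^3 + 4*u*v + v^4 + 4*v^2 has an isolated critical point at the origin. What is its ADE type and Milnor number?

Type A3, Milnor number mu = 3.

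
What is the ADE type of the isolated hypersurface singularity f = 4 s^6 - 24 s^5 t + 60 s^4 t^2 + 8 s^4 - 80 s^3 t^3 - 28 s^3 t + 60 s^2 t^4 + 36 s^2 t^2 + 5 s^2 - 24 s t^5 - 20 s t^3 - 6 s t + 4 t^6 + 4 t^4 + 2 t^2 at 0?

A_1

The Hessian of f at 0 has rank 2. Corank 0: nondegenerate Morse point, so A_1.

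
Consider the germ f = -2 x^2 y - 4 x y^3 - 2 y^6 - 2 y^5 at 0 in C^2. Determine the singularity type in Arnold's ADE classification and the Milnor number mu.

Type D_{7}, Milnor number mu = 7.

The Hessian of f at 0 is [[0, 0], [0, 0]] with rank 0, so corank 2. A Groebner basis of the Jacobian ideal J(f) in C{x,y} is {x^3, x^2*y + x^2/6 + x*y^2/6, x*y + y^3}; counting standard monomials gives mu = 7. Corank 2; j^3 = -2*x^2*y has shape L^2 M (L != M), so D-series; mu = 7 gives D_7.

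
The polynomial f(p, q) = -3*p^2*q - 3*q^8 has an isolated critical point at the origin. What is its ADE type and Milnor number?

Type D_{9}, Milnor number mu = 9.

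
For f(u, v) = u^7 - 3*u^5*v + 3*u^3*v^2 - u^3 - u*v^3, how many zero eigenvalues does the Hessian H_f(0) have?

Hessian at 0 has rank 0.

2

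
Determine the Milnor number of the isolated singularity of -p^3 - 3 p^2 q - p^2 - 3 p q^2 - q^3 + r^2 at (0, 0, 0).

2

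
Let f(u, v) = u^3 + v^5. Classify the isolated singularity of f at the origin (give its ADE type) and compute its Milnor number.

The Hessian of f at 0 has rank 0. Corank 2; j^3 = u^3 is a perfect cube, so E-series; the 5-jet and mu = 8 give E_8.

Type E8, Milnor number mu = 8.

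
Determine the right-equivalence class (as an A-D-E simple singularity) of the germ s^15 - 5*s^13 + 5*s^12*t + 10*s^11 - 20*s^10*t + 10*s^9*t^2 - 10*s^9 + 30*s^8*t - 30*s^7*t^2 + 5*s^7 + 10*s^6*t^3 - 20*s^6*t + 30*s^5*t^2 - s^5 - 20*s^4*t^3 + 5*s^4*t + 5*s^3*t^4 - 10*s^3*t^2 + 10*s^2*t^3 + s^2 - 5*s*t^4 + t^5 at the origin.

A_{4}

The Hessian of f at 0 has rank 1. Corank 1: A-series; mu = 4 gives A_4.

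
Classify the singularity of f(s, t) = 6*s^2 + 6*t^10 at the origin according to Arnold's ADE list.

A_9

The Hessian of f at 0 has rank 1. Corank 1: A-series; mu = 9 gives A_9.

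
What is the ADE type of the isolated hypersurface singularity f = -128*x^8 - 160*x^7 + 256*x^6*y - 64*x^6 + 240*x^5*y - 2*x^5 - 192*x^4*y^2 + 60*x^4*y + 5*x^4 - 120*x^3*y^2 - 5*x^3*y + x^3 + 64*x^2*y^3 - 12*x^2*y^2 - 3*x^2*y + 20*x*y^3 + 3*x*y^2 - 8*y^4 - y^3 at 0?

E_7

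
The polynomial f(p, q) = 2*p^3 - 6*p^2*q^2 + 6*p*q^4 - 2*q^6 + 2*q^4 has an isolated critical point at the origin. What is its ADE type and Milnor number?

The Hessian of f at 0 has rank 0. Corank 2; j^3 = 2*p^3 is a perfect cube, so E-series; the 4-jet and mu = 6 give E_6.

Type E6, Milnor number mu = 6.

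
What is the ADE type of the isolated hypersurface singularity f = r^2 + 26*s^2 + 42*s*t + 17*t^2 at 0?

The Hessian of f at 0 has rank 3. Corank 0: nondegenerate Morse point, so A_1.

A1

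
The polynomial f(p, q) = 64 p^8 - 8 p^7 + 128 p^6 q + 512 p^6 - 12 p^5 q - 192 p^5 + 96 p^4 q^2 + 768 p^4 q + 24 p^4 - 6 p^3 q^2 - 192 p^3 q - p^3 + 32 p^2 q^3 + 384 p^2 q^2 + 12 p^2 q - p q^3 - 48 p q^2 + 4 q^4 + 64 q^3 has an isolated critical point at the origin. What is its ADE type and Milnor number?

Type E_7, Milnor number mu = 7.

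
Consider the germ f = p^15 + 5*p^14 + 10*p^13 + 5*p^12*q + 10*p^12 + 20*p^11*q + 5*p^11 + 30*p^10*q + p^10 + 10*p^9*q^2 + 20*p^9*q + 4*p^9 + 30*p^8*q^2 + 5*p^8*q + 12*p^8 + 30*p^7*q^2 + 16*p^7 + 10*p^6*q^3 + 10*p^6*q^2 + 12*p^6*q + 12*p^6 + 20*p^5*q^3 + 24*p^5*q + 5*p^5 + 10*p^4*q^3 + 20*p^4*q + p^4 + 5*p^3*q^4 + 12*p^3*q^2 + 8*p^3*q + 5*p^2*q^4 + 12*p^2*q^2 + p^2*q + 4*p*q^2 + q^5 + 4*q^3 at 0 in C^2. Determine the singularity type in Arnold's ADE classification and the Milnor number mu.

Type D6, Milnor number mu = 6.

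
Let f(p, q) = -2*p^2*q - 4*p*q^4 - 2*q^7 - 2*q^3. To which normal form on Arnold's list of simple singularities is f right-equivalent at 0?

The Hessian of f at 0 is [[0, 0], [0, 0]] with rank 0, so corank 2. A Groebner basis of the Jacobian ideal J(f) in C{p,q} is {q^3, p^2 + 3*q^2, p*q}; counting standard monomials gives mu = 4. Corank 2; j^3 = -2*q*(p^2 + q^2) splits into three distinct lines over C (the quadratic factor has nonzero discriminant), so D_4.

D_{4}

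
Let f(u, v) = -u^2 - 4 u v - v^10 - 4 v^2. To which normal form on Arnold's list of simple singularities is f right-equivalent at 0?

The Hessian of f at 0 has rank 1. Corank 1: A-series; mu = 9 gives A_9.

A_{9}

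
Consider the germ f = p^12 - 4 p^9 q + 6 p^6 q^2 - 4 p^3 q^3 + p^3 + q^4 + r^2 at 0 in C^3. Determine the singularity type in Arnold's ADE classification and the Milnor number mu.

Type E_6, Milnor number mu = 6.

The Hessian of f at 0 is [[0, 0, 0], [0, 0, 0], [0, 0, 2]] with rank 1, so corank 2. A Groebner basis of the Jacobian ideal J(f) in C{p,q,r} is {q^3, p^2, r}; counting standard monomials gives mu = 6. Corank 2; j^3 = p^3 is a perfect cube, so E-series; the 4-jet and mu = 6 give E_6.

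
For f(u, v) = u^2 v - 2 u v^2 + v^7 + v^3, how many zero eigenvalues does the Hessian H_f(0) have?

2

Hessian at 0 has rank 0.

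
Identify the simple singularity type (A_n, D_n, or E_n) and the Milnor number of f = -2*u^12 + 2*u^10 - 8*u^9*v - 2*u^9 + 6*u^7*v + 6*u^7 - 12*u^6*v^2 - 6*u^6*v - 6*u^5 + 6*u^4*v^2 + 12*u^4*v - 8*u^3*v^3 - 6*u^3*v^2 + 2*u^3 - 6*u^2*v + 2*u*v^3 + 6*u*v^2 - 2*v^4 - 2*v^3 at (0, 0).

The Hessian of f at 0 is [[0, 0], [0, 0]] with rank 0, so corank 2. A Groebner basis of the Jacobian ideal J(f) in C{u,v} is {u^3 - 3*u^2*v - 6*u^2 + 12*u*v - 6*v^2, 3*u^2 + u*v^2 - 6*u*v + 3*v^2, 3*u^2 - 6*u*v + v^3 + 3*v^2}; counting standard monomials gives mu = 7. Corank 2; j^3 = 2*(u - v)^3 is a perfect cube, so E-series; the 4-jet and mu = 7 give E_7.

Type E7, Milnor number mu = 7.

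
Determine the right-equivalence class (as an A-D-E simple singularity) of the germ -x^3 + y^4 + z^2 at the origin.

E6

The Hessian of f at 0 has rank 1. Corank 2; j^3 = -x^3 is a perfect cube, so E-series; the 4-jet and mu = 6 give E_6.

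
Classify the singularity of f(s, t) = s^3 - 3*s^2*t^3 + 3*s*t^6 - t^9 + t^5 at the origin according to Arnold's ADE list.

E8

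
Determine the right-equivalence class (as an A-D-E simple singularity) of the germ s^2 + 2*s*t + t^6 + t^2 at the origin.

A5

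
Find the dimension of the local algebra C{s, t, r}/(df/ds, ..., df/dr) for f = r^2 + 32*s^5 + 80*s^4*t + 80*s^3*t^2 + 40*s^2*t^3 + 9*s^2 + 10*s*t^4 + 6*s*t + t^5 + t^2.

4

The Hessian of f at 0 is [[18, 6, 0], [6, 2, 0], [0, 0, 2]] with rank 2, so corank 1. A Groebner basis of the Jacobian ideal J(f) in C{s,t,r} is {t^4, s + t/3, r}; counting standard monomials gives mu = 4. Corank 1: A-series; mu = 4 gives A_4.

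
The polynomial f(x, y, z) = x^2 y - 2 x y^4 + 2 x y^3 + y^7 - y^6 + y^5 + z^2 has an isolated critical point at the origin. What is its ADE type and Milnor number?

Type D7, Milnor number mu = 7.

The Hessian of f at 0 has rank 1. Corank 2; j^3 = x^2*y has shape L^2 M (L != M), so D-series; mu = 7 gives D_7.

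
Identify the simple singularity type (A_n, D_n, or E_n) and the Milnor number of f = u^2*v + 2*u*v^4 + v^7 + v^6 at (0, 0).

Type D7, Milnor number mu = 7.

The Hessian of f at 0 is [[0, 0], [0, 0]] with rank 0, so corank 2. A Groebner basis of the Jacobian ideal J(f) in C{u,v} is {u*v + v^4, u^3, u^2*v, -u^2/6 + u*v^2}; counting standard monomials gives mu = 7. Corank 2; j^3 = u^2*v has shape L^2 M (L != M), so D-series; mu = 7 gives D_7.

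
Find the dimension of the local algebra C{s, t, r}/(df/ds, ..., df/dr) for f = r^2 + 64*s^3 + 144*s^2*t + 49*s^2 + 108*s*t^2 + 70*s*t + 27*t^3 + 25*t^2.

The Hessian of f at 0 has rank 2. Corank 1: A-series; mu = 2 gives A_2.

2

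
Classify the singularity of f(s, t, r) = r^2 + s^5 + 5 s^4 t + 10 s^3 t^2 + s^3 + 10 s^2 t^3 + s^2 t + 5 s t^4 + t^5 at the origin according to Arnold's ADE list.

D_{6}

The Hessian of f at 0 has rank 1. Corank 2; j^3 = s^2*(s + t) has shape L^2 M (L != M), so D-series; mu = 6 gives D_6.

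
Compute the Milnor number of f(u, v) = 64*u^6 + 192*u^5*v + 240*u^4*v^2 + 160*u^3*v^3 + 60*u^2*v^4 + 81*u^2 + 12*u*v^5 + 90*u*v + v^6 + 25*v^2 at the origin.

5

The Hessian of f at 0 is [[162, 90], [90, 50]] with rank 1, so corank 1. A Groebner basis of the Jacobian ideal J(f) in C{u,v} is {v^5, u + 5*v/9}; counting standard monomials gives mu = 5. Corank 1: A-series; mu = 5 gives A_5.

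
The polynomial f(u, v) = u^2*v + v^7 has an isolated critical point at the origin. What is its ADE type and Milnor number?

Type D8, Milnor number mu = 8.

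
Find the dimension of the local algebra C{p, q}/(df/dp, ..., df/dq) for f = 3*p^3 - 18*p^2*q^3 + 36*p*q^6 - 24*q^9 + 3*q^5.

The Hessian of f at 0 is [[0, 0], [0, 0]] with rank 0, so corank 2. A Groebner basis of the Jacobian ideal J(f) in C{p,q} is {-p^2/4 + p*q^3, q^4, p^3, p^2*q}; counting standard monomials gives mu = 8. Corank 2; j^3 = 3*p^3 is a perfect cube, so E-series; the 5-jet and mu = 8 give E_8.

8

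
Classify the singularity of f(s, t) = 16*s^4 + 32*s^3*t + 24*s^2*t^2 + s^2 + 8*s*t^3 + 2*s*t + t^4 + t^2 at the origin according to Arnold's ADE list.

A_{3}

The Hessian of f at 0 is [[2, 2], [2, 2]] with rank 1, so corank 1. A Groebner basis of the Jacobian ideal J(f) in C{s,t} is {t^3, s + t}; counting standard monomials gives mu = 3. Corank 1: A-series; mu = 3 gives A_3.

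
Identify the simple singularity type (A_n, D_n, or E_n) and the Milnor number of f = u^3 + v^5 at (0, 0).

Type E_8, Milnor number mu = 8.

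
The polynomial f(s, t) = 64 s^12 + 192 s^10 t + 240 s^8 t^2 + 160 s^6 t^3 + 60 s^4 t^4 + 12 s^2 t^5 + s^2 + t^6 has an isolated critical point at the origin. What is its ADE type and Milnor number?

The Hessian of f at 0 is [[2, 0], [0, 0]] with rank 1, so corank 1. A Groebner basis of the Jacobian ideal J(f) in C{s,t} is {t^5, s}; counting standard monomials gives mu = 5. Corank 1: A-series; mu = 5 gives A_5.

Type A_5, Milnor number mu = 5.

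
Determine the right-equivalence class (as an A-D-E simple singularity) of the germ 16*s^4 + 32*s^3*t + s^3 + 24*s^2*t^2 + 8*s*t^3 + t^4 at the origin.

The Hessian of f at 0 has rank 0. Corank 2; j^3 = s^3 is a perfect cube, so E-series; the 4-jet and mu = 6 give E_6.

E6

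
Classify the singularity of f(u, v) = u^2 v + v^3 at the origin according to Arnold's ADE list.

The Hessian of f at 0 is [[0, 0], [0, 0]] with rank 0, so corank 2. A Groebner basis of the Jacobian ideal J(f) in C{u,v} is {v^3, u^2 + 3*v^2, u*v}; counting standard monomials gives mu = 4. Corank 2; j^3 = v*(u^2 + v^2) splits into three distinct lines over C (the quadratic factor has nonzero discriminant), so D_4.

D4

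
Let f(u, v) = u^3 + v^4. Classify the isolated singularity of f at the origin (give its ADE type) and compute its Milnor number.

The Hessian of f at 0 has rank 0. Corank 2; j^3 = u^3 is a perfect cube, so E-series; the 4-jet and mu = 6 give E_6.

Type E_{6}, Milnor number mu = 6.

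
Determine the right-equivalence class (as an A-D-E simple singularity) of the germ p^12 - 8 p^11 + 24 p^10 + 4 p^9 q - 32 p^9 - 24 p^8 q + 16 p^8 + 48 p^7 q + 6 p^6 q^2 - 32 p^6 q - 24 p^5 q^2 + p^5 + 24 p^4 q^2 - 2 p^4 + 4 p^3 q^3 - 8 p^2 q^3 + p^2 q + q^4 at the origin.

D_{5}

The Hessian of f at 0 has rank 0. Corank 2; j^3 = p^2*q has shape L^2 M (L != M), so D-series; mu = 5 gives D_5.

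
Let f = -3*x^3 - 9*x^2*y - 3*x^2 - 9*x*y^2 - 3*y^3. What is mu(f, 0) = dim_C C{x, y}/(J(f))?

2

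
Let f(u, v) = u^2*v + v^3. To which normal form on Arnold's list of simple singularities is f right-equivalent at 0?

The Hessian of f at 0 has rank 0. Corank 2; j^3 = v*(u^2 + v^2) splits into three distinct lines over C (the quadratic factor has nonzero discriminant), so D_4.

D4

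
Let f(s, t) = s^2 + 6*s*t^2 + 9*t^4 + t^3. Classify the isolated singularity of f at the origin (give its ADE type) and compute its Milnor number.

Type A_{2}, Milnor number mu = 2.

The Hessian of f at 0 has rank 1. Corank 1: A-series; mu = 2 gives A_2.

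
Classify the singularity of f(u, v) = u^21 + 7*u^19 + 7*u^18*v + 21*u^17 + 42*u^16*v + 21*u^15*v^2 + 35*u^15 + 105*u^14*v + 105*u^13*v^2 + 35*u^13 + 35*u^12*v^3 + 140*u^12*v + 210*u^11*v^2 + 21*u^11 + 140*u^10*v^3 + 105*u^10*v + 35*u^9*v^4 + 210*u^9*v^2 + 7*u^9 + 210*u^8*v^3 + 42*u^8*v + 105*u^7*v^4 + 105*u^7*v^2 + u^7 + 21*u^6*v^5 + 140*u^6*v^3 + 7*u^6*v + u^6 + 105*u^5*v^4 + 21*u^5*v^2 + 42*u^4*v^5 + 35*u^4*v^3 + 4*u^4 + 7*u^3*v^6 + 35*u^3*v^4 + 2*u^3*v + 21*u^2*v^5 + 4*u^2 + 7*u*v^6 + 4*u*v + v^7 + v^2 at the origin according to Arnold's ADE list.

A6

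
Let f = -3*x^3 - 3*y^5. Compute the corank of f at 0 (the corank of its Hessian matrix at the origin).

The Hessian at 0 is [[0, 0], [0, 0]] of rank 0; hence corank 2.

2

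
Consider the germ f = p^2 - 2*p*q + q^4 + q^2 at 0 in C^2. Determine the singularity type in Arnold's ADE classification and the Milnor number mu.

The Hessian of f at 0 is [[2, -2], [-2, 2]] with rank 1, so corank 1. A Groebner basis of the Jacobian ideal J(f) in C{p,q} is {q^3, p - q}; counting standard monomials gives mu = 3. Corank 1: A-series; mu = 3 gives A_3.

Type A_3, Milnor number mu = 3.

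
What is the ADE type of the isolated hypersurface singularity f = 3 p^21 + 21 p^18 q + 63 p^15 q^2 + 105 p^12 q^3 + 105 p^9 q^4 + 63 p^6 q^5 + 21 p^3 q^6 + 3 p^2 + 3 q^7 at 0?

A_6

The Hessian of f at 0 is [[6, 0], [0, 0]] with rank 1, so corank 1. A Groebner basis of the Jacobian ideal J(f) in C{p,q} is {q^6, p}; counting standard monomials gives mu = 6. Corank 1: A-series; mu = 6 gives A_6.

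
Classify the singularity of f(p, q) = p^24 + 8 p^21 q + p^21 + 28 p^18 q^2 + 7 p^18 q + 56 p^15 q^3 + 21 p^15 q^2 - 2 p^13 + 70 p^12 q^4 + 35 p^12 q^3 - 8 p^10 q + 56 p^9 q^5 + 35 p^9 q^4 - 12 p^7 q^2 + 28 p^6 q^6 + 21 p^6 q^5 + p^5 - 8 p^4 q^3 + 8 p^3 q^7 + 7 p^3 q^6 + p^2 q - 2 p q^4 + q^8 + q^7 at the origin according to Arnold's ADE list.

D9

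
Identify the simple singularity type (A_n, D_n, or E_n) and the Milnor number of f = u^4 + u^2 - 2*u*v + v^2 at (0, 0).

Type A_3, Milnor number mu = 3.

The Hessian of f at 0 has rank 1. Corank 1: A-series; mu = 3 gives A_3.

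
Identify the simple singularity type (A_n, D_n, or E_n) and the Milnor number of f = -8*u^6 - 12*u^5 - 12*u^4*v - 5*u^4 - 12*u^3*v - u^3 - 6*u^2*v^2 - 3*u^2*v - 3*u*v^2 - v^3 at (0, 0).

Type E6, Milnor number mu = 6.

The Hessian of f at 0 is [[0, 0], [0, 0]] with rank 0, so corank 2. A Groebner basis of the Jacobian ideal J(f) in C{u,v} is {u^3, u^2*v + u^2/4 + u*v/2 + v^2/4, -u^2/2 + u*v^2 - u*v - v^2/2, 3*u^2/4 + 3*u*v/2 + v^3 + 3*v^2/4}; counting standard monomials gives mu = 6. Corank 2; j^3 = -(u + v)^3 is a perfect cube, so E-series; the 4-jet and mu = 6 give E_6.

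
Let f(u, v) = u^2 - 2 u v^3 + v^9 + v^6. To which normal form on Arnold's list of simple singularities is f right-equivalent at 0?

The Hessian of f at 0 is [[2, 0], [0, 0]] with rank 1, so corank 1. A Groebner basis of the Jacobian ideal J(f) in C{u,v} is {u^2*v^2, u^3, -u + v^3}; counting standard monomials gives mu = 8. Corank 1: A-series; mu = 8 gives A_8.

A_{8}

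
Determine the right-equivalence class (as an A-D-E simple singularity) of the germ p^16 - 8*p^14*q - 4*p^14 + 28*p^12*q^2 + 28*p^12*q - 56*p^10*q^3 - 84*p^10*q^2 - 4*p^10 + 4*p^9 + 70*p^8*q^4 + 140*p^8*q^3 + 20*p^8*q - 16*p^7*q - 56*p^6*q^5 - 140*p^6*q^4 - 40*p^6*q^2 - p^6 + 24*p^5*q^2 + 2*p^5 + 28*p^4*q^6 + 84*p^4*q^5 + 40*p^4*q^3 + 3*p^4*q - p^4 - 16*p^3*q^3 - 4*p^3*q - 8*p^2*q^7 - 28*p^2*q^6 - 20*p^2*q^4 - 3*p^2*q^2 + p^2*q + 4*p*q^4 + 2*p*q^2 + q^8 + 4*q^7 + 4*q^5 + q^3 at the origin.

The Hessian of f at 0 has rank 0. Corank 2; j^3 = q*(p + q)^2 has shape L^2 M (L != M), so D-series; mu = 9 gives D_9.

D9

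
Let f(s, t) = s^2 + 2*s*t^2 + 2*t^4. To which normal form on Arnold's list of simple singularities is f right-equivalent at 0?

A_3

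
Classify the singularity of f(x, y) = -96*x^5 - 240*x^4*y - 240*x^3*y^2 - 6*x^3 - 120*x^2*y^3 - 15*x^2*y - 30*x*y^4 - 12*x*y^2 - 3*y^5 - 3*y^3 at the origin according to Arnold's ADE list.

The Hessian of f at 0 has rank 0. Corank 2; j^3 = -3*(x + y)^2*(2*x + y) has shape L^2 M (L != M), so D-series; mu = 6 gives D_6.

D_6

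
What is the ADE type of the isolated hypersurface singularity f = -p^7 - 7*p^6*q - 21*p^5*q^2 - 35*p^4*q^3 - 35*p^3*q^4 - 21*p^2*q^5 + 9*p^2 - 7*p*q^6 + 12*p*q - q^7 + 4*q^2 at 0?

A_6

The Hessian of f at 0 has rank 1. Corank 1: A-series; mu = 6 gives A_6.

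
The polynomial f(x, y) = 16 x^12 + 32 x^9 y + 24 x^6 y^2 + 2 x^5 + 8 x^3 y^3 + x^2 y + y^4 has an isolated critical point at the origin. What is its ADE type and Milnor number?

The Hessian of f at 0 is [[0, 0], [0, 0]] with rank 0, so corank 2. A Groebner basis of the Jacobian ideal J(f) in C{x,y} is {x^3, x^2/4 + y^3, x*y}; counting standard monomials gives mu = 5. Corank 2; j^3 = x^2*y has shape L^2 M (L != M), so D-series; mu = 5 gives D_5.

Type D5, Milnor number mu = 5.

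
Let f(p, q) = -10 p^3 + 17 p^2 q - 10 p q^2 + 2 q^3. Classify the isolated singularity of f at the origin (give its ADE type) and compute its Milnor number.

The Hessian of f at 0 is [[0, 0], [0, 0]] with rank 0, so corank 2. A Groebner basis of the Jacobian ideal J(f) in C{p,q} is {q^3, p^2 - 2*q^2/11, p*q - 5*q^2/11}; counting standard monomials gives mu = 4. Corank 2; j^3 = -(2*p - q)*(5*p^2 - 6*p*q + 2*q^2) splits into three distinct lines over C (the quadratic factor has nonzero discriminant), so D_4.

Type D_4, Milnor number mu = 4.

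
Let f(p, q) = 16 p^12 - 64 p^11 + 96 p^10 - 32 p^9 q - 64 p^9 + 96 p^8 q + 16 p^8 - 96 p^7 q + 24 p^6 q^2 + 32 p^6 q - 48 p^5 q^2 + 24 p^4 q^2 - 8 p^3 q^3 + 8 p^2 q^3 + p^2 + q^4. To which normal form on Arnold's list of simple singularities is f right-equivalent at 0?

A_{3}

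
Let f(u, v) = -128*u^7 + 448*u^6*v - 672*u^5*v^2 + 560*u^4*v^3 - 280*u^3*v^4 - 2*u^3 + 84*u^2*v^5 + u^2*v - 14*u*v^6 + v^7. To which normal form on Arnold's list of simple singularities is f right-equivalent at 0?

The Hessian of f at 0 has rank 0. Corank 2; j^3 = -u^2*(2*u - v) has shape L^2 M (L != M), so D-series; mu = 8 gives D_8.

D8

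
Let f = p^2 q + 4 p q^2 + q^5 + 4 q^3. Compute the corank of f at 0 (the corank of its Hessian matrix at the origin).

2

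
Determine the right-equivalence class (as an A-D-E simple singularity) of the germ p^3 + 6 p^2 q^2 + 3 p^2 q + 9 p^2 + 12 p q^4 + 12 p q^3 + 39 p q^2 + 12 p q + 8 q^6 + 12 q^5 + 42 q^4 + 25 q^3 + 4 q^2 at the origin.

A_2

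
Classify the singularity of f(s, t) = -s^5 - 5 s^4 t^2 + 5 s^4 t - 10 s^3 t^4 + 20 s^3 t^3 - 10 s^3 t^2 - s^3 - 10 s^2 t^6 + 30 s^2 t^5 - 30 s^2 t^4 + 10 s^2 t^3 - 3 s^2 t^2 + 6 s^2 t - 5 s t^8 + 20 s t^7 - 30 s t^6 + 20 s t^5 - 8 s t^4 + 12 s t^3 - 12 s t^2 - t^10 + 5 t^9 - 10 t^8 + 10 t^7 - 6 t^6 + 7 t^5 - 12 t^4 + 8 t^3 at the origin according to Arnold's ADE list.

E_{8}

The Hessian of f at 0 is [[0, 0], [0, 0]] with rank 0, so corank 2. A Groebner basis of the Jacobian ideal J(f) in C{s,t} is {7*s^2/4 + s*t^3 + 7*s*t^2/2 - 7*s*t - 7*t^3 + 7*t^2, s^2 + 2*s*t^2 - 4*s*t + t^4 - 4*t^3 + 4*t^2, s^3 + 3*s^2 - 6*s*t^2 - 12*s*t + 4*t^3 + 12*t^2, s^2*t + s^2/2 - 3*s*t^2 - 2*s*t + 2*t^3 + 2*t^2}; counting standard monomials gives mu = 8. Corank 2; j^3 = -(s - 2*t)^3 is a perfect cube, so E-series; the 5-jet and mu = 8 give E_8.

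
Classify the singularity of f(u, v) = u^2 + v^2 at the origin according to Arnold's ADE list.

A1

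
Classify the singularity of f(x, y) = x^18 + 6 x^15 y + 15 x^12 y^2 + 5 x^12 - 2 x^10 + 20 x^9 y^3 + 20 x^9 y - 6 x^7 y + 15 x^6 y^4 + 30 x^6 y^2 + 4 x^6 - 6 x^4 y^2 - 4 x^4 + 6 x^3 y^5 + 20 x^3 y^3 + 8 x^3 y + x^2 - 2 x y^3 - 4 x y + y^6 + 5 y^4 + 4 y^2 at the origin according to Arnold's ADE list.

The Hessian of f at 0 has rank 1. Corank 1: A-series; mu = 3 gives A_3.

A_3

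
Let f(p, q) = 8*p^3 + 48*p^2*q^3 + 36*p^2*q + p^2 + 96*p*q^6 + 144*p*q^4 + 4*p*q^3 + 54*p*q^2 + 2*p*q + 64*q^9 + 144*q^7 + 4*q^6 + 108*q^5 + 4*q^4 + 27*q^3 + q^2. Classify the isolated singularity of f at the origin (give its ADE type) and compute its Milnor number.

The Hessian of f at 0 is [[2, 2], [2, 2]] with rank 1, so corank 1. A Groebner basis of the Jacobian ideal J(f) in C{p,q} is {q^2, p + q}; counting standard monomials gives mu = 2. Corank 1: A-series; mu = 2 gives A_2.

Type A2, Milnor number mu = 2.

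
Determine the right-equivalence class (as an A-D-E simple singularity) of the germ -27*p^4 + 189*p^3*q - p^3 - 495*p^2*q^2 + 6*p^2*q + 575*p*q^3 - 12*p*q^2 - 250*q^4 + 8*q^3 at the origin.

E_7

The Hessian of f at 0 is [[0, 0], [0, 0]] with rank 0, so corank 2. A Groebner basis of the Jacobian ideal J(f) in C{p,q} is {p^2/3 - 4*p*q/3 + q^4 + q^3/9 + 4*q^2/3, p^3 + 22*p^2/3 - 88*p*q/3 - 50*q^3/9 + 88*q^2/3, p^2*q + 23*p^2/9 - 92*p*q/9 - 85*q^3/27 + 92*q^2/9, 2*p^2/3 + p*q^2 - 8*p*q/3 - 16*q^3/9 + 8*q^2/3}; counting standard monomials gives mu = 7. Corank 2; j^3 = -(p - 2*q)^3 is a perfect cube, so E-series; the 4-jet and mu = 7 give E_7.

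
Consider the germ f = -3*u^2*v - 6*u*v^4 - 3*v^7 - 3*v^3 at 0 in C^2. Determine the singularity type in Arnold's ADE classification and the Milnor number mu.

The Hessian of f at 0 is [[0, 0], [0, 0]] with rank 0, so corank 2. A Groebner basis of the Jacobian ideal J(f) in C{u,v} is {v^3, u^2 + 3*v^2, u*v}; counting standard monomials gives mu = 4. Corank 2; j^3 = -3*v*(u^2 + v^2) splits into three distinct lines over C (the quadratic factor has nonzero discriminant), so D_4.

Type D_{4}, Milnor number mu = 4.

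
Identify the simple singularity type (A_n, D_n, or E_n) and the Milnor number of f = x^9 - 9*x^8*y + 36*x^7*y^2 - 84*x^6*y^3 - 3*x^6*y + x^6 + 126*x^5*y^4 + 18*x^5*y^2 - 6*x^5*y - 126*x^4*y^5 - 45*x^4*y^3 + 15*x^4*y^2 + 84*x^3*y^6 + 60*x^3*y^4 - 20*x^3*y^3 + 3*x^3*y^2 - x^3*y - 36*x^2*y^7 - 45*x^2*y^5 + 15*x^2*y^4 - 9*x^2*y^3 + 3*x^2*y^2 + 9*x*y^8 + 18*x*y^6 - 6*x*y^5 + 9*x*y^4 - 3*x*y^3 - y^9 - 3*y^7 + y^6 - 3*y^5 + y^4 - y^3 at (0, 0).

The Hessian of f at 0 has rank 0. Corank 2; j^3 = -y^3 is a perfect cube, so E-series; the 4-jet and mu = 7 give E_7.

Type E_7, Milnor number mu = 7.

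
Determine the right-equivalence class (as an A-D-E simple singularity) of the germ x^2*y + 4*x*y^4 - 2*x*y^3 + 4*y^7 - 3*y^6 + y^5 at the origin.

D_{7}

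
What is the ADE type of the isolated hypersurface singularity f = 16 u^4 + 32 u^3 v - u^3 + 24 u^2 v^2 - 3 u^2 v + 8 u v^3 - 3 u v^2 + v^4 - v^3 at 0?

The Hessian of f at 0 has rank 0. Corank 2; j^3 = -(u + v)^3 is a perfect cube, so E-series; the 4-jet and mu = 6 give E_6.

E_{6}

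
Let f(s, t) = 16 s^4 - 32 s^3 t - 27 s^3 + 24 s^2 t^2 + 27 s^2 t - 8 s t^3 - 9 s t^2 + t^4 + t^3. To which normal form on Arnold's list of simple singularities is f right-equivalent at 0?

E6

The Hessian of f at 0 has rank 0. Corank 2; j^3 = -(3*s - t)^3 is a perfect cube, so E-series; the 4-jet and mu = 6 give E_6.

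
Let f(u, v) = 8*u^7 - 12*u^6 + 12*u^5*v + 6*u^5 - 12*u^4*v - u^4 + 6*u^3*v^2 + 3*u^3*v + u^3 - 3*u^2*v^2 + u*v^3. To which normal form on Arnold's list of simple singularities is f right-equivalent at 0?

E7

The Hessian of f at 0 is [[0, 0], [0, 0]] with rank 0, so corank 2. A Groebner basis of the Jacobian ideal J(f) in C{u,v} is {3*u^2 + v^4 + v^3, u^3, u^2*v - u^2 - v^3/3, -2*u^2 + u*v^2 - 2*v^3/3}; counting standard monomials gives mu = 7. Corank 2; j^3 = u^3 is a perfect cube, so E-series; the 4-jet and mu = 7 give E_7.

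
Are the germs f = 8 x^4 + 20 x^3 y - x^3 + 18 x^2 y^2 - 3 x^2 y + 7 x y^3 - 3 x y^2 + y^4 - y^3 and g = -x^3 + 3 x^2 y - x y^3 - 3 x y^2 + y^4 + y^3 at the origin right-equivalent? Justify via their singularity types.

Yes.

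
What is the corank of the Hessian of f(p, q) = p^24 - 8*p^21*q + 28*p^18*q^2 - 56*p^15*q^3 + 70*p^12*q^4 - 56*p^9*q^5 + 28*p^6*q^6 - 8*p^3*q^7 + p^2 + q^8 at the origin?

1

Hessian at 0 has rank 1.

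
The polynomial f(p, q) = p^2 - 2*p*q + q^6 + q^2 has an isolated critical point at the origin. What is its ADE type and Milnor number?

Type A_5, Milnor number mu = 5.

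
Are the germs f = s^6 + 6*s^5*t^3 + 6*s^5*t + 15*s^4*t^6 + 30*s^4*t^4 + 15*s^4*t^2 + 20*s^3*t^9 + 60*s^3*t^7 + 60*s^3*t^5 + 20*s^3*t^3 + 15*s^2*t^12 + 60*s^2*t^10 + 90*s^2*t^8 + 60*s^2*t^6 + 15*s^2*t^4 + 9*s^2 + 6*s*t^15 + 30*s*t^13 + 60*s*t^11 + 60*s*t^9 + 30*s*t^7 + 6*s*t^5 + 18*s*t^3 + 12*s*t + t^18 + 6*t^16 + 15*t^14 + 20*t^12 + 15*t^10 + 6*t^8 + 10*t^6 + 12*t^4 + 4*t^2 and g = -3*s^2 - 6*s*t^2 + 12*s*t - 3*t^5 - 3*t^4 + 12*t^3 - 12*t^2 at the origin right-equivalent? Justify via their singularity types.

No.

The Hessian of f at 0 is [[18, 12], [12, 8]] with rank 1, so corank 1. A Groebner basis of the Jacobian ideal J(f) in C{s,t} is {s*t^2 - 2*s/3 - 4*t/9, s + t^3 + 2*t/3, s^2 + 4*s*t/3 + 4*t^2/9}; counting standard monomials gives mu = 5. Corank 1: A-series; mu = 5 gives A_5. The Hessian of g at 0 is [[-6, 12], [12, -24]] with rank 1, so corank 1. A Groebner basis of the Jacobian ideal J(g) in C{s,t} is {s^2 - 4*s*t - 4*s + 8*t, s + t^2 - 2*t}; counting standard monomials gives mu = 4. Corank 1: A-series; mu = 4 gives A_4. f is A_5 but g is A_4, hence not right-equivalent.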